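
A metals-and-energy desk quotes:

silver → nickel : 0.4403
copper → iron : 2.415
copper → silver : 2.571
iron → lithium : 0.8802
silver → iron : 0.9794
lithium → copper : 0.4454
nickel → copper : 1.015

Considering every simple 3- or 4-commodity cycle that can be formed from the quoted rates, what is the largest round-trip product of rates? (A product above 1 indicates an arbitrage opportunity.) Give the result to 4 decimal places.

1.1490

copper→silver→nickel→copper: 2.571 × 0.4403 × 1.015 = 1.14899
copper→silver→iron→lithium→copper: 2.571 × 0.9794 × 0.8802 × 0.4454 = 0.98717
copper→iron→lithium→copper: 2.415 × 0.8802 × 0.4454 = 0.94678
Maximum is copper→silver→nickel→copper at 1.1490; arbitrage exists.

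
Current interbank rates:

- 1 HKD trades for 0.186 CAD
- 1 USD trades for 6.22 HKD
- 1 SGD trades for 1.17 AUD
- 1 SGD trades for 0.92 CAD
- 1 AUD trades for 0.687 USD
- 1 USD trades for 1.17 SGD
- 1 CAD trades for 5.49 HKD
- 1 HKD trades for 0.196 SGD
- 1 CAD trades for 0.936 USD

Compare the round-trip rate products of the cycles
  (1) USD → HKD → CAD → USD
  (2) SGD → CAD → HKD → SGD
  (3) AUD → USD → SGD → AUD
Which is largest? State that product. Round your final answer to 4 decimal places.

(1) 6.22 × 0.186 × 0.936 = 1.08288
(2) 0.92 × 5.49 × 0.196 = 0.98996
(3) 0.687 × 1.17 × 1.17 = 0.94043
Highest is cycle (1) at 1.0829 (>1, arbitrage).

1.0829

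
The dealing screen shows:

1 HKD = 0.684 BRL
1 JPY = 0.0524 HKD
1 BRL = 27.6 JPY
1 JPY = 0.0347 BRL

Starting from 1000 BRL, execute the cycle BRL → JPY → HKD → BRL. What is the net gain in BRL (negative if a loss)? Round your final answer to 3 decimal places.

-10.772

1000 BRL × 27.6 = 27600 JPY
27600 JPY × 0.0524 = 1446.24 HKD
1446.24 HKD × 0.684 = 989.22816 BRL
Net change: 989.22816 − 1000 = -10.77184 BRL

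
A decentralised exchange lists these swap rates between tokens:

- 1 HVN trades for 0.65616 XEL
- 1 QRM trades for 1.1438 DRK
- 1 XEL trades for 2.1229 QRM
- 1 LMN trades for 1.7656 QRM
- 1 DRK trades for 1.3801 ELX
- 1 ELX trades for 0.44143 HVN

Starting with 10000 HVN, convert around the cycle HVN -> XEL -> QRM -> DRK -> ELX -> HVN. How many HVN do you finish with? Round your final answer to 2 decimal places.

9706.48

10000 HVN × 0.65616 = 6561.6 XEL
6561.6 XEL × 2.1229 = 13929.62064 QRM
13929.62064 QRM × 1.1438 = 15932.700088032 DRK
15932.700088032 DRK × 1.3801 = 21988.7193914929632 ELX
21988.7193914929632 ELX × 0.44143 = 9706.480400986738745376 HVN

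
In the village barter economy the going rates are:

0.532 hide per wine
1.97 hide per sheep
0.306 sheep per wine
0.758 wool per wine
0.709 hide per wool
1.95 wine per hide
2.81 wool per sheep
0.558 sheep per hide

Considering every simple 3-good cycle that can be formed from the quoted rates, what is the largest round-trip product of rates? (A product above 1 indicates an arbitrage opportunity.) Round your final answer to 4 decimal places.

wine→sheep→hide→wine: 0.306 × 1.97 × 1.95 = 1.17550
sheep→wool→hide→sheep: 2.81 × 0.709 × 0.558 = 1.11170
wine→wool→hide→wine: 0.758 × 0.709 × 1.95 = 1.04797
Maximum is wine→sheep→hide→wine at 1.1755; arbitrage exists.

1.1755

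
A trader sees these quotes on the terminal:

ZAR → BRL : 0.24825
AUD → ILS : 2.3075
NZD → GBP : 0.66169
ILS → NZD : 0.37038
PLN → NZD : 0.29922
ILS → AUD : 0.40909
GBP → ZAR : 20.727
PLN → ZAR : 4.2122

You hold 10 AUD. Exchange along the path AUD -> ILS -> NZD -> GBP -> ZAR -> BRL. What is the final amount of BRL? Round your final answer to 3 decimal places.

29.098

10 AUD × 2.3075 = 23.075 ILS
23.075 ILS × 0.37038 = 8.5465185 NZD
8.5465185 NZD × 0.66169 = 5.655145826265 GBP
5.655145826265 GBP × 20.727 = 117.214207540994655 ZAR
117.214207540994655 ZAR × 0.24825 = 29.09842702205192310375 BRL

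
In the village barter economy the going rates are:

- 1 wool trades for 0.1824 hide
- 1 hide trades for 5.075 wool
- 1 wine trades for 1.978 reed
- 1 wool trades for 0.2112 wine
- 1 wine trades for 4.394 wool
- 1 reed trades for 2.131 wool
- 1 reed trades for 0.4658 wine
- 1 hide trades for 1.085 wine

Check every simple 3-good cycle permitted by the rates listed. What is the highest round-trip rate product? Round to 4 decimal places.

wool→wine→reed→wool: 0.2112 × 1.978 × 2.131 = 0.89023
wool→hide→wine→wool: 0.1824 × 1.085 × 4.394 = 0.86959
Maximum is wool→wine→reed→wool at 0.8902; no arbitrage — every cycle loses value.

0.8902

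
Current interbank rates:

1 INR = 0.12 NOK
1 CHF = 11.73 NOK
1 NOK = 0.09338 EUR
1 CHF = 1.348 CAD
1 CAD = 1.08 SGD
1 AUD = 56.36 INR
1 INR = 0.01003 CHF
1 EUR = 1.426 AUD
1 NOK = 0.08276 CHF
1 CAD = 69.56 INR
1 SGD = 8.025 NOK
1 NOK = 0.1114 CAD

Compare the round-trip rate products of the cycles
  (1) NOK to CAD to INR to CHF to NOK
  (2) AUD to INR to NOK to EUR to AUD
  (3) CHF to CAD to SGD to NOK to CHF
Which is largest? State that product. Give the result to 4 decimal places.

(1) 0.1114 × 69.56 × 0.01003 × 11.73 = 0.91168
(2) 56.36 × 0.12 × 0.09338 × 1.426 = 0.90059
(3) 1.348 × 1.08 × 8.025 × 0.08276 = 0.96689
Highest is cycle (3) at 0.9669 (≤1, no arbitrage).

0.9669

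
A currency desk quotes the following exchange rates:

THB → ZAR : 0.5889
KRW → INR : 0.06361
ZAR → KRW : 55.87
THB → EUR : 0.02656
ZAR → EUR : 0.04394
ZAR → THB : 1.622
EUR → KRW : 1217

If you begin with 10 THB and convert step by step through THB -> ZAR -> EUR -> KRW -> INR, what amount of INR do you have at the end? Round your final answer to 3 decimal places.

10 THB × 0.5889 = 5.889 ZAR
5.889 ZAR × 0.04394 = 0.25876266 EUR
0.25876266 EUR × 1217 = 314.91415722 KRW
314.91415722 KRW × 0.06361 = 20.0316895407642 INR

20.032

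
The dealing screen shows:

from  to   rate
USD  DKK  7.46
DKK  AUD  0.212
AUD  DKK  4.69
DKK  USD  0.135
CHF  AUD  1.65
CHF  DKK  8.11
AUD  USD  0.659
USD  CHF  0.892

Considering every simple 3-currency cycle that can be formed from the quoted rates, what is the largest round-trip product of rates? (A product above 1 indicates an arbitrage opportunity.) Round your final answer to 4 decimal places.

USD→DKK→AUD→USD: 7.46 × 0.212 × 0.659 = 1.04222
USD→CHF→DKK→USD: 0.892 × 8.11 × 0.135 = 0.97661
USD→CHF→AUD→USD: 0.892 × 1.65 × 0.659 = 0.96992
Maximum is USD→DKK→AUD→USD at 1.0422; arbitrage exists.

1.0422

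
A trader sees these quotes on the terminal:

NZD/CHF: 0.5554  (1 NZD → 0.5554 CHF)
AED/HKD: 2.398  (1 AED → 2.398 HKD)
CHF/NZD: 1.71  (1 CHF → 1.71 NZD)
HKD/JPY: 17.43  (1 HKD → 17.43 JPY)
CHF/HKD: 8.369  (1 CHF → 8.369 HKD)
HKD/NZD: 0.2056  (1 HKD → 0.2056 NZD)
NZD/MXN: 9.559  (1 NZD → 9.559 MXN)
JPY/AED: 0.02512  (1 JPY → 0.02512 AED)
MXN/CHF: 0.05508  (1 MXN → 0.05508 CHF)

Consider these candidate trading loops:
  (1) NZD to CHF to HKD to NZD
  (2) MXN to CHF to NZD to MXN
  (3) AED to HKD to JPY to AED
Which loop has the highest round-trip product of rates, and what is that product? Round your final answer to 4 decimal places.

1.0499

(1) 0.5554 × 8.369 × 0.2056 = 0.95566
(2) 0.05508 × 1.71 × 9.559 = 0.90033
(3) 2.398 × 17.43 × 0.02512 = 1.04994
Highest is cycle (3) at 1.0499 (>1, arbitrage).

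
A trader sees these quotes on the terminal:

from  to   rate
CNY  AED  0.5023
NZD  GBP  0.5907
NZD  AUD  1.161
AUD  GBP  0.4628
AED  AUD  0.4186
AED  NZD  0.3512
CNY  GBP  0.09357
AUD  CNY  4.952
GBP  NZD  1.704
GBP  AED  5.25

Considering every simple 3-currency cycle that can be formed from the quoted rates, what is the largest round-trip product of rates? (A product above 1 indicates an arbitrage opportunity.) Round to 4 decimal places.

1.0891

GBP→AED→NZD→GBP: 5.25 × 0.3512 × 0.5907 = 1.08913
AUD→CNY→AED→AUD: 4.952 × 0.5023 × 0.4186 = 1.04122
AUD→GBP→AED→AUD: 0.4628 × 5.25 × 0.4186 = 1.01707
AUD→GBP→NZD→AUD: 0.4628 × 1.704 × 1.161 = 0.91558
Maximum is GBP→AED→NZD→GBP at 1.0891; arbitrage exists.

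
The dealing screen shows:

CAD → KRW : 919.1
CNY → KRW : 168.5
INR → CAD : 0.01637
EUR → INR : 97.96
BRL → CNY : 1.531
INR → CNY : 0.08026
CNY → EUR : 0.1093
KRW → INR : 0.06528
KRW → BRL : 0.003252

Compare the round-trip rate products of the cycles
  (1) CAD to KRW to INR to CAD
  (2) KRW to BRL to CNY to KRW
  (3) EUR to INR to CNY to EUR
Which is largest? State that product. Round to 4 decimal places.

0.9822

(1) 919.1 × 0.06528 × 0.01637 = 0.98218
(2) 0.003252 × 1.531 × 168.5 = 0.83893
(3) 97.96 × 0.08026 × 0.1093 = 0.85935
Highest is cycle (1) at 0.9822 (≤1, no arbitrage).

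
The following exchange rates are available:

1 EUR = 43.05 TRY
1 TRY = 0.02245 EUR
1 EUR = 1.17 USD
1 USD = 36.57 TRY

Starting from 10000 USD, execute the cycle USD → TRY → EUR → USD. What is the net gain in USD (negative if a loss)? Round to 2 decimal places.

-394.34

10000 USD × 36.57 = 365700 TRY
365700 TRY × 0.02245 = 8209.965 EUR
8209.965 EUR × 1.17 = 9605.65905 USD
Net change: 9605.65905 − 10000 = -394.34095 USD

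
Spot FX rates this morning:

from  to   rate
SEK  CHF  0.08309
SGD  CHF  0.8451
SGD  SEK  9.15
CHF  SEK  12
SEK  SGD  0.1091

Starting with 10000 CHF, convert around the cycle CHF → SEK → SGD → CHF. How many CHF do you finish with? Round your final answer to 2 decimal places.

11064.05

10000 CHF × 12 = 120000 SEK
120000 SEK × 0.1091 = 13092 SGD
13092 SGD × 0.8451 = 11064.0492 CHF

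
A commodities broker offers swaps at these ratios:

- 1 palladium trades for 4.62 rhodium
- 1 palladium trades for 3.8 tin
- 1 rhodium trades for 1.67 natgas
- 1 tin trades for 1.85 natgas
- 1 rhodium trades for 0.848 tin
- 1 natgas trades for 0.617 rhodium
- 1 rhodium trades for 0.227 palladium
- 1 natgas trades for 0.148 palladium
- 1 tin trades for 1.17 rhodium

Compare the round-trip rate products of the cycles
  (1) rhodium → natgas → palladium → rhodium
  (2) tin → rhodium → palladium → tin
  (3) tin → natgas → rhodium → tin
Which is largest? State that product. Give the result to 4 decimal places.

(1) 1.67 × 0.148 × 4.62 = 1.14188
(2) 1.17 × 0.227 × 3.8 = 1.00924
(3) 1.85 × 0.617 × 0.848 = 0.96795
Highest is cycle (1) at 1.1419 (>1, arbitrage).

1.1419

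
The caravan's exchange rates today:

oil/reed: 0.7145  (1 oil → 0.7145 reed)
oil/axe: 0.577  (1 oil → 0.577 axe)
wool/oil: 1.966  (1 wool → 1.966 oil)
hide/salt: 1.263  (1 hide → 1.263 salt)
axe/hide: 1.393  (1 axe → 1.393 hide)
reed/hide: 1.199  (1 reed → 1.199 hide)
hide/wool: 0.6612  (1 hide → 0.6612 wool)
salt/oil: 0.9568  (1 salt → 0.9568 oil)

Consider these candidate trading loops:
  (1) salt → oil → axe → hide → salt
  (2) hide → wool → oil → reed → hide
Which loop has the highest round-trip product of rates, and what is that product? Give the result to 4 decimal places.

1.1136

(1) 0.9568 × 0.577 × 1.393 × 1.263 = 0.97130
(2) 0.6612 × 1.966 × 0.7145 × 1.199 = 1.11362
Highest is cycle (2) at 1.1136 (>1, arbitrage).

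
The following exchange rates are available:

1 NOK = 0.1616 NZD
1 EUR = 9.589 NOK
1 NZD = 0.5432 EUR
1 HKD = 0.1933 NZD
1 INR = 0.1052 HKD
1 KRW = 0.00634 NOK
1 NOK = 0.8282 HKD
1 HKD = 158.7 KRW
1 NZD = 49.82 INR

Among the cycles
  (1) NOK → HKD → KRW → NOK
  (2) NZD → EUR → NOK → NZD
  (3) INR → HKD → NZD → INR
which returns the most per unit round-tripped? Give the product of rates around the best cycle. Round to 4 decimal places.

1.0131

(1) 0.8282 × 158.7 × 0.00634 = 0.83330
(2) 0.5432 × 9.589 × 0.1616 = 0.84173
(3) 0.1052 × 0.1933 × 49.82 = 1.01310
Highest is cycle (3) at 1.0131 (>1, arbitrage).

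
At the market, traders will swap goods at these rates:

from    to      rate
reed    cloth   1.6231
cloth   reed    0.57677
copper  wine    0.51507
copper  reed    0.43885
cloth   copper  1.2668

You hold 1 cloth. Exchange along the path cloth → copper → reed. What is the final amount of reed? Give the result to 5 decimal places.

0.55594

1 cloth × 1.2668 = 1.2668 copper
1.2668 copper × 0.43885 = 0.55593518 reed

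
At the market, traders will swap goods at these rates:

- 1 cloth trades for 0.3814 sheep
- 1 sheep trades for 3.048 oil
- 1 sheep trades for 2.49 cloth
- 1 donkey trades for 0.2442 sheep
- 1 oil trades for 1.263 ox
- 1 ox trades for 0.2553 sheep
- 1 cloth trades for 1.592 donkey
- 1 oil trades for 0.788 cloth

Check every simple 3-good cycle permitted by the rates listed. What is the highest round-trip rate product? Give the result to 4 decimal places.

oil→ox→sheep→oil: 1.263 × 0.2553 × 3.048 = 0.98281
cloth→donkey→sheep→cloth: 1.592 × 0.2442 × 2.49 = 0.96803
oil→cloth→sheep→oil: 0.788 × 0.3814 × 3.048 = 0.91606
Maximum is oil→ox→sheep→oil at 0.9828; no arbitrage — every cycle loses value.

0.9828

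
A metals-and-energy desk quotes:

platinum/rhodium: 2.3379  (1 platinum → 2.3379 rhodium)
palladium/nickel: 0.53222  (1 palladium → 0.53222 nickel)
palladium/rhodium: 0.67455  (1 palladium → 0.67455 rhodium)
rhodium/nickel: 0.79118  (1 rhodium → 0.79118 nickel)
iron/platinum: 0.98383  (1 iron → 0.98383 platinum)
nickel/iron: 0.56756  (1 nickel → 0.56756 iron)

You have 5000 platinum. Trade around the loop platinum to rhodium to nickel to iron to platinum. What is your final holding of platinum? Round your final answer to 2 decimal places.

5000 platinum × 2.3379 = 11689.5 rhodium
11689.5 rhodium × 0.79118 = 9248.49861 nickel
9248.49861 nickel × 0.56756 = 5249.0778710916 iron
5249.0778710916 iron × 0.98383 = 5164.200281916048828 platinum

5164.20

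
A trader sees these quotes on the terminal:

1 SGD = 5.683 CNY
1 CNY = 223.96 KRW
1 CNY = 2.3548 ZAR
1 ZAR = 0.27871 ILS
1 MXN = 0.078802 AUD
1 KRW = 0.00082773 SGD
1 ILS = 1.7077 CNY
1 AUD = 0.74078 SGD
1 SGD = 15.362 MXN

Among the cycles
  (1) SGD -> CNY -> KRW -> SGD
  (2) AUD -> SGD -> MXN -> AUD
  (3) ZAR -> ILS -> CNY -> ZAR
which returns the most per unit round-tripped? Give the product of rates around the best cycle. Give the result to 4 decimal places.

1.1208

(1) 5.683 × 223.96 × 0.00082773 = 1.05351
(2) 0.74078 × 15.362 × 0.078802 = 0.89676
(3) 0.27871 × 1.7077 × 2.3548 = 1.12077
Highest is cycle (3) at 1.1208 (>1, arbitrage).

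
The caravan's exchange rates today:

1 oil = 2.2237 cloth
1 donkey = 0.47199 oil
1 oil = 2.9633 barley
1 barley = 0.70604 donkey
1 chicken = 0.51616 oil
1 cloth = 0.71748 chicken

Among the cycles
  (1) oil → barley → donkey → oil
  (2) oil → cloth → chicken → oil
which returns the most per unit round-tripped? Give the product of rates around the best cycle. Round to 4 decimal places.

0.9875

(1) 2.9633 × 0.70604 × 0.47199 = 0.98750
(2) 2.2237 × 0.71748 × 0.51616 = 0.82351
Highest is cycle (1) at 0.9875 (≤1, no arbitrage).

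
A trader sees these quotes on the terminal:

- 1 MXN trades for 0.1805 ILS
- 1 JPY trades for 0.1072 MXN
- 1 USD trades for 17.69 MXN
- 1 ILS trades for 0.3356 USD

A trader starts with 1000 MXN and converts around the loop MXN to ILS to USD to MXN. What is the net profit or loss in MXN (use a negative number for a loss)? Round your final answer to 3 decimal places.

1000 MXN × 0.1805 = 180.5 ILS
180.5 ILS × 0.3356 = 60.5758 USD
60.5758 USD × 17.69 = 1071.585902 MXN
Net change: 1071.585902 − 1000 = 71.585902 MXN

71.586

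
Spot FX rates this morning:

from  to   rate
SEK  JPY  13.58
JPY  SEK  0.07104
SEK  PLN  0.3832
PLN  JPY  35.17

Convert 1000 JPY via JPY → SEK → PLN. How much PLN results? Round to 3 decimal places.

1000 JPY × 0.07104 = 71.04 SEK
71.04 SEK × 0.3832 = 27.222528 PLN

27.223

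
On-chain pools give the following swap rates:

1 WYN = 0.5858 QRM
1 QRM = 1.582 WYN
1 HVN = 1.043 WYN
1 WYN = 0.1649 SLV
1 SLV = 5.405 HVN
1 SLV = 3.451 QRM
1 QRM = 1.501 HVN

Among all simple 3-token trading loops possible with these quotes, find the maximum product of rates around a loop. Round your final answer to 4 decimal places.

0.9296

WYN→SLV→HVN→WYN: 0.1649 × 5.405 × 1.043 = 0.92961
WYN→QRM→HVN→WYN: 0.5858 × 1.501 × 1.043 = 0.91710
WYN→SLV→QRM→WYN: 0.1649 × 3.451 × 1.582 = 0.90027
Maximum is WYN→SLV→HVN→WYN at 0.9296; no arbitrage — every cycle loses value.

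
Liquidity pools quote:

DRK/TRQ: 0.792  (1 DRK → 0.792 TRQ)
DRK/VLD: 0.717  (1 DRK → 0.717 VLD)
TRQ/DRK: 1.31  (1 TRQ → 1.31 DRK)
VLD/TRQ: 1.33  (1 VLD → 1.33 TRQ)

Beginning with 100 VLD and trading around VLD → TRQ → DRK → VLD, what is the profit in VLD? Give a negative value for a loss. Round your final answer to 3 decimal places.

100 VLD × 1.33 = 133 TRQ
133 TRQ × 1.31 = 174.23 DRK
174.23 DRK × 0.717 = 124.92291 VLD
Net change: 124.92291 − 100 = 24.92291 VLD

24.923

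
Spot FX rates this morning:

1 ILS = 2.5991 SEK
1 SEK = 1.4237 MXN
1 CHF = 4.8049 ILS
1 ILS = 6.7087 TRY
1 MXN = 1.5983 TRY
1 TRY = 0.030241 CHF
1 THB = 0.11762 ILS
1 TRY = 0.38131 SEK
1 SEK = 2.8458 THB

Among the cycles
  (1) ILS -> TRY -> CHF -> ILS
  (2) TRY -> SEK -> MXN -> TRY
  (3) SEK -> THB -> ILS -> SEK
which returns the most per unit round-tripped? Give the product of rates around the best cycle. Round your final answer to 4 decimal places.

(1) 6.7087 × 0.030241 × 4.8049 = 0.97481
(2) 0.38131 × 1.4237 × 1.5983 = 0.86767
(3) 2.8458 × 0.11762 × 2.5991 = 0.86998
Highest is cycle (1) at 0.9748 (≤1, no arbitrage).

0.9748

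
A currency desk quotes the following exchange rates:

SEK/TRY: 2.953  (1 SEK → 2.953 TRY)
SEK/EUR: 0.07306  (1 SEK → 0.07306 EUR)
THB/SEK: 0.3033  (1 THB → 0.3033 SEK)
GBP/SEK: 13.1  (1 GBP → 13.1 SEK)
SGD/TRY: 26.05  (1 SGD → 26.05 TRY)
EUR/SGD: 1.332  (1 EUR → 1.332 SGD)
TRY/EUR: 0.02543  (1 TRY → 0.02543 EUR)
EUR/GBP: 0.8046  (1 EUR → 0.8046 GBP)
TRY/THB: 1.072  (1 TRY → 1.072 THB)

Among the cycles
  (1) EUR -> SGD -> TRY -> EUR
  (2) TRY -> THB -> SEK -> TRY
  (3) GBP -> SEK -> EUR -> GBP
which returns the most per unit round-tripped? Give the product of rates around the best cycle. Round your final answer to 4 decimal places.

0.9601

(1) 1.332 × 26.05 × 0.02543 = 0.88239
(2) 1.072 × 0.3033 × 2.953 = 0.96013
(3) 13.1 × 0.07306 × 0.8046 = 0.77007
Highest is cycle (2) at 0.9601 (≤1, no arbitrage).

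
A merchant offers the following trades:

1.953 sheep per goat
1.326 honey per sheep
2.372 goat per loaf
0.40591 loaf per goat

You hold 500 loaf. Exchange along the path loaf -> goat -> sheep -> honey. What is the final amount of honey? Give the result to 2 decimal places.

500 loaf × 2.372 = 1186 goat
1186 goat × 1.953 = 2316.258 sheep
2316.258 sheep × 1.326 = 3071.358108 honey

3071.36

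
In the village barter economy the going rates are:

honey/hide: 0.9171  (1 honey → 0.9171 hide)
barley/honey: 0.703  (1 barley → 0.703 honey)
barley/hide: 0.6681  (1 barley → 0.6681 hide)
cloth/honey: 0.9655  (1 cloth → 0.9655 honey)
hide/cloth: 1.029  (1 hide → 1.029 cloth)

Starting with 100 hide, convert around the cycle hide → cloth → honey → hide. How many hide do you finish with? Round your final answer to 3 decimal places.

91.114

100 hide × 1.029 = 102.9 cloth
102.9 cloth × 0.9655 = 99.34995 honey
99.34995 honey × 0.9171 = 91.113839145 hide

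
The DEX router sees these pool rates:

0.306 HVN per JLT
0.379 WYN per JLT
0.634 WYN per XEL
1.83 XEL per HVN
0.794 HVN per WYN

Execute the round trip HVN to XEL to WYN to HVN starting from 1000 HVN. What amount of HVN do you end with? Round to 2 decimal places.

1000 HVN × 1.83 = 1830 XEL
1830 XEL × 0.634 = 1160.22 WYN
1160.22 WYN × 0.794 = 921.21468 HVN

921.21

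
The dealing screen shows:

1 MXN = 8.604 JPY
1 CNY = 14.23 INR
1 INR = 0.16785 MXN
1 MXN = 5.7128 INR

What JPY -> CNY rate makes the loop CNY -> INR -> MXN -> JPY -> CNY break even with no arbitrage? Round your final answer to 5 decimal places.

0.04866

Known legs of the cycle: 14.23 × 0.16785 × 8.604 = 20.550701322
For no arbitrage the full-cycle product must be 1, so the missing rate is 1 / 20.550701322 ≈ 0.0486601.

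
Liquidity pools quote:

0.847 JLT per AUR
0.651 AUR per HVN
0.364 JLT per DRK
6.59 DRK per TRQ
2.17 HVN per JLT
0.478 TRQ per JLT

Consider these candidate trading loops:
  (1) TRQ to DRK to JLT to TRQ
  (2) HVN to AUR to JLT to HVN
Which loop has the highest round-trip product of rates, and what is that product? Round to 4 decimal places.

1.1965

(1) 6.59 × 0.364 × 0.478 = 1.14661
(2) 0.651 × 0.847 × 2.17 = 1.19653
Highest is cycle (2) at 1.1965 (>1, arbitrage).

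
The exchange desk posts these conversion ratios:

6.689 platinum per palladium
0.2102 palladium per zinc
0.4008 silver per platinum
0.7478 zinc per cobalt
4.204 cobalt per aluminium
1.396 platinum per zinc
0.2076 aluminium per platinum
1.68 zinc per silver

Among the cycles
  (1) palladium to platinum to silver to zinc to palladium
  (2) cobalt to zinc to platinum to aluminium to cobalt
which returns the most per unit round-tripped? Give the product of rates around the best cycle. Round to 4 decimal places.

0.9467

(1) 6.689 × 0.4008 × 1.68 × 0.2102 = 0.94674
(2) 0.7478 × 1.396 × 0.2076 × 4.204 = 0.91109
Highest is cycle (1) at 0.9467 (≤1, no arbitrage).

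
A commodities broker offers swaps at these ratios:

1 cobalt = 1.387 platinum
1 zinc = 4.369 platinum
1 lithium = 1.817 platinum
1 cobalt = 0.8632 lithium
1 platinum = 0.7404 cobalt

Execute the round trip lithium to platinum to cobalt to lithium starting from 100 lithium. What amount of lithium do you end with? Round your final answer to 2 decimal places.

116.13

100 lithium × 1.817 = 181.7 platinum
181.7 platinum × 0.7404 = 134.53068 cobalt
134.53068 cobalt × 0.8632 = 116.126882976 lithium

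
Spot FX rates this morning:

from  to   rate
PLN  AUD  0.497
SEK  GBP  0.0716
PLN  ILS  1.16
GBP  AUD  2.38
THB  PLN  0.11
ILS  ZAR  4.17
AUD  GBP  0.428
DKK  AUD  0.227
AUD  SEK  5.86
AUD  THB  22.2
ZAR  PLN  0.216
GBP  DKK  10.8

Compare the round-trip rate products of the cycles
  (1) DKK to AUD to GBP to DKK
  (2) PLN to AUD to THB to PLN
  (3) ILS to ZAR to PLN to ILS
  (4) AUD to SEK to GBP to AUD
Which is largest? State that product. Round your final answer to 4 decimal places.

1.2137

(1) 0.227 × 0.428 × 10.8 = 1.04928
(2) 0.497 × 22.2 × 0.11 = 1.21367
(3) 4.17 × 0.216 × 1.16 = 1.04484
(4) 5.86 × 0.0716 × 2.38 = 0.99859
Highest is cycle (2) at 1.2137 (>1, arbitrage).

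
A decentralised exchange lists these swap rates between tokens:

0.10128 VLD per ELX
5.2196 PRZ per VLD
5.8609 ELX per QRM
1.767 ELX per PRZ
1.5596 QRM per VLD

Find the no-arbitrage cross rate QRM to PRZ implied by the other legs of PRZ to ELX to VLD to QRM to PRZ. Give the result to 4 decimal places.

Known legs of the cycle: 1.767 × 0.10128 × 1.5596 = 0.279108760896
For no arbitrage the full-cycle product must be 1, so the missing rate is 1 / 0.279108760896 ≈ 3.582833.

3.5828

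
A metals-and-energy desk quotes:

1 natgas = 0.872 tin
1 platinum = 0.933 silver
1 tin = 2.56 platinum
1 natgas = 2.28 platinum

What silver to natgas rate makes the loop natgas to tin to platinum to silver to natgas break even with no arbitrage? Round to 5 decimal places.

0.48013

Known legs of the cycle: 0.872 × 2.56 × 0.933 = 2.08275456
For no arbitrage the full-cycle product must be 1, so the missing rate is 1 / 2.08275456 ≈ 0.4801334.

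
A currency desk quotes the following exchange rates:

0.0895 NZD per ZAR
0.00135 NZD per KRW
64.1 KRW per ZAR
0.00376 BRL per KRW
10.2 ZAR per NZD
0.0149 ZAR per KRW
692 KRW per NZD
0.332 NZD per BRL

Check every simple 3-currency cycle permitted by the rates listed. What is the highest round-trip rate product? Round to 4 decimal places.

0.9228

ZAR→NZD→KRW→ZAR: 0.0895 × 692 × 0.0149 = 0.92282
ZAR→KRW→NZD→ZAR: 64.1 × 0.00135 × 10.2 = 0.88266
BRL→NZD→KRW→BRL: 0.332 × 692 × 0.00376 = 0.86384
Maximum is ZAR→NZD→KRW→ZAR at 0.9228; no arbitrage — every cycle loses value.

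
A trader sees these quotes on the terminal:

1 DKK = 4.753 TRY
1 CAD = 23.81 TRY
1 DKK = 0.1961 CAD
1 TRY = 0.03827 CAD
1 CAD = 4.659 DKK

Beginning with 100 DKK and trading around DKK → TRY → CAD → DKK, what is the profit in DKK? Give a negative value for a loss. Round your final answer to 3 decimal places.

-15.254

100 DKK × 4.753 = 475.3 TRY
475.3 TRY × 0.03827 = 18.189731 CAD
18.189731 CAD × 4.659 = 84.745956729 DKK
Net change: 84.745956729 − 100 = -15.254043271 DKK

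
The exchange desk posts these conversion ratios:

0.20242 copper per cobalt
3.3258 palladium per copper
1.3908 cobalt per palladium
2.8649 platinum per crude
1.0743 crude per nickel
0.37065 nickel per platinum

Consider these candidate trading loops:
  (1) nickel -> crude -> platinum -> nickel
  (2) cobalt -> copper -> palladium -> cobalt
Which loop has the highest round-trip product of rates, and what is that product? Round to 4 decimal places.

1.1408

(1) 1.0743 × 2.8649 × 0.37065 = 1.14077
(2) 0.20242 × 3.3258 × 1.3908 = 0.93630
Highest is cycle (1) at 1.1408 (>1, arbitrage).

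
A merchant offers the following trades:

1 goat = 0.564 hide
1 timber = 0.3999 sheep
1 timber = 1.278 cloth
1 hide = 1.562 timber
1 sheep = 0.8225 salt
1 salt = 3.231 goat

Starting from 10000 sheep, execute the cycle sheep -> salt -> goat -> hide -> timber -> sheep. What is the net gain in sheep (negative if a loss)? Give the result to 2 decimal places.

10000 sheep × 0.8225 = 8225 salt
8225 salt × 3.231 = 26574.975 goat
26574.975 goat × 0.564 = 14988.2859 hide
14988.2859 hide × 1.562 = 23411.7025758 timber
23411.7025758 timber × 0.3999 = 9362.33986006242 sheep
Net change: 9362.33986006242 − 10000 = -637.66013993758 sheep

-637.66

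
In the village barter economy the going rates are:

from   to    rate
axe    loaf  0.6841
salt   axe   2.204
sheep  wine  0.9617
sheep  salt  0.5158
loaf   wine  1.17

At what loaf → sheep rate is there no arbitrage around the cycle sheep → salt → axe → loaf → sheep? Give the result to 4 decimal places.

Known legs of the cycle: 0.5158 × 2.204 × 0.6841 = 0.77770075112
For no arbitrage the full-cycle product must be 1, so the missing rate is 1 / 0.77770075112 ≈ 1.285842.

1.2858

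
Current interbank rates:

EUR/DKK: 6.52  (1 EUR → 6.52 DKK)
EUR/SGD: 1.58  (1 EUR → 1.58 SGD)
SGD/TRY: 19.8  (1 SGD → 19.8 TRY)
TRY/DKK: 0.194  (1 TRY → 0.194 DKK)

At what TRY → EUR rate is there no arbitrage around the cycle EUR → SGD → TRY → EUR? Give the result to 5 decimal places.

Known legs of the cycle: 1.58 × 19.8 = 31.284
For no arbitrage the full-cycle product must be 1, so the missing rate is 1 / 31.284 ≈ 0.0319652.

0.03197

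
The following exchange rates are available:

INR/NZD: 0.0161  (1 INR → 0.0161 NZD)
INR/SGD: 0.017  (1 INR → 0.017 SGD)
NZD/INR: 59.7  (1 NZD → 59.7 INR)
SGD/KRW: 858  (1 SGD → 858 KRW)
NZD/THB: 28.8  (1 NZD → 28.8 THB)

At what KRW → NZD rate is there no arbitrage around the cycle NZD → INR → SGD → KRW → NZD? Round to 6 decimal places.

0.001148

Known legs of the cycle: 59.7 × 0.017 × 858 = 870.7842
For no arbitrage the full-cycle product must be 1, so the missing rate is 1 / 870.7842 ≈ 0.00114839.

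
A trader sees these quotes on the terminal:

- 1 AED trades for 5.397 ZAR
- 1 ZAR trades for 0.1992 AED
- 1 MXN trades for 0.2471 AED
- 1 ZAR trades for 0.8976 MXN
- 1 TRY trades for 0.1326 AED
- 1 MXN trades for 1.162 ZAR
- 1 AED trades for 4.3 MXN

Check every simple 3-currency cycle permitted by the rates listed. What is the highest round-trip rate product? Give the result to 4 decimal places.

AED→ZAR→MXN→AED: 5.397 × 0.8976 × 0.2471 = 1.19704
AED→MXN→ZAR→AED: 4.3 × 1.162 × 0.1992 = 0.99532
Maximum is AED→ZAR→MXN→AED at 1.1970; arbitrage exists.

1.1970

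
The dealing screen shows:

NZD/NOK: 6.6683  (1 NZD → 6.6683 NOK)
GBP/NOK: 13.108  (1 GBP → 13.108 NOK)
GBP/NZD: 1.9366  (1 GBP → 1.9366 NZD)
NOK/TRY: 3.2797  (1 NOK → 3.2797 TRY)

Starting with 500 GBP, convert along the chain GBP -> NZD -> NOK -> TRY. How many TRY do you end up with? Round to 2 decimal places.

21176.74

500 GBP × 1.9366 = 968.3 NZD
968.3 NZD × 6.6683 = 6456.91489 NOK
6456.91489 NOK × 3.2797 = 21176.743764733 TRY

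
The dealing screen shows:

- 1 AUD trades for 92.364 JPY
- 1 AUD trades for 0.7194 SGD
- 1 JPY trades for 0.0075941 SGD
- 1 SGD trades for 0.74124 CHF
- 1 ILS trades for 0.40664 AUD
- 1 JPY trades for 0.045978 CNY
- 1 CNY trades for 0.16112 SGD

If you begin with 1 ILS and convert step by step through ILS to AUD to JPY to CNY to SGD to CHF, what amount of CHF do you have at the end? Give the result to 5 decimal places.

1 ILS × 0.40664 = 0.40664 AUD
0.40664 AUD × 92.364 = 37.55889696 JPY
37.55889696 JPY × 0.045978 = 1.72688296442688 CNY
1.72688296442688 CNY × 0.16112 = 0.2782353832284589056 SGD
0.2782353832284589056 SGD × 0.74124 = 0.206239195464262879186944 CHF

0.20624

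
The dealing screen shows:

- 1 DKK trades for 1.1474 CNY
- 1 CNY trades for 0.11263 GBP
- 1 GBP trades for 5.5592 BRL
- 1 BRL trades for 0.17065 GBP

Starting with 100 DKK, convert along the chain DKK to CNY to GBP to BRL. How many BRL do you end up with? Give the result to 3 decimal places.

100 DKK × 1.1474 = 114.74 CNY
114.74 CNY × 0.11263 = 12.9231662 GBP
12.9231662 GBP × 5.5592 = 71.84246553904 BRL

71.842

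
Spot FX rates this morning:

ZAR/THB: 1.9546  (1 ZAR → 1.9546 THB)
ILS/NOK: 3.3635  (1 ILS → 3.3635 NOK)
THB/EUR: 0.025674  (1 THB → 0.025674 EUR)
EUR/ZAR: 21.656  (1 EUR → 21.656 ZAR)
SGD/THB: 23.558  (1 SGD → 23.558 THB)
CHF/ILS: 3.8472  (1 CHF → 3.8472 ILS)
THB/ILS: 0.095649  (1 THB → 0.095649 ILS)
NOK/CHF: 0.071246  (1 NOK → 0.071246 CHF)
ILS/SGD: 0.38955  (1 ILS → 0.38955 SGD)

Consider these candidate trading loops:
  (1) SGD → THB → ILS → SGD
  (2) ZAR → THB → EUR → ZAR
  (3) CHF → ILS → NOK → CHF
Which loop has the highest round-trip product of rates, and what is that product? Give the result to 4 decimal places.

(1) 23.558 × 0.095649 × 0.38955 = 0.87777
(2) 1.9546 × 0.025674 × 21.656 = 1.08675
(3) 3.8472 × 3.3635 × 0.071246 = 0.92193
Highest is cycle (2) at 1.0868 (>1, arbitrage).

1.0868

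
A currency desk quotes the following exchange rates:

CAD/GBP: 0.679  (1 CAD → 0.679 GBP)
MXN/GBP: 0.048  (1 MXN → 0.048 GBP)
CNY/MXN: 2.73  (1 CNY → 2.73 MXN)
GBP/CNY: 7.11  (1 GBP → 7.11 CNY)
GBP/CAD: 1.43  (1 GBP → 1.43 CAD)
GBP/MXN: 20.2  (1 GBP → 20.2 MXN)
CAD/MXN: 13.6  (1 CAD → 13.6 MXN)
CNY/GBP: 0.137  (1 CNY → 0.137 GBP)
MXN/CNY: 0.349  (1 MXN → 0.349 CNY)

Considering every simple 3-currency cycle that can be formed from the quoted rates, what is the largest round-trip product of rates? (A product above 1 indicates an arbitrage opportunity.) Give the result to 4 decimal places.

0.9658

CNY→GBP→MXN→CNY: 0.137 × 20.2 × 0.349 = 0.96582
GBP→CAD→MXN→GBP: 1.43 × 13.6 × 0.048 = 0.93350
CNY→MXN→GBP→CNY: 2.73 × 0.048 × 7.11 = 0.93169
Maximum is CNY→GBP→MXN→CNY at 0.9658; no arbitrage — every cycle loses value.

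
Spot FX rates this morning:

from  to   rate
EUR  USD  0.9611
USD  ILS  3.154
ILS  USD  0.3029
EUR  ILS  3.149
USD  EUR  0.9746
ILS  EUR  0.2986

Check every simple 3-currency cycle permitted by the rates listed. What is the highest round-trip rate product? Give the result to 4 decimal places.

0.9296

EUR→ILS→USD→EUR: 3.149 × 0.3029 × 0.9746 = 0.92960
EUR→USD→ILS→EUR: 0.9611 × 3.154 × 0.2986 = 0.90515
Maximum is EUR→ILS→USD→EUR at 0.9296; no arbitrage — every cycle loses value.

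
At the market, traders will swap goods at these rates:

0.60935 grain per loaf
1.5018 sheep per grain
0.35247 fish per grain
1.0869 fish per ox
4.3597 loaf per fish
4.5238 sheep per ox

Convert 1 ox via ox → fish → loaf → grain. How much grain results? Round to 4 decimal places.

2.8874

1 ox × 1.0869 = 1.0869 fish
1.0869 fish × 4.3597 = 4.73855793 loaf
4.73855793 loaf × 0.60935 = 2.8874402746455 grain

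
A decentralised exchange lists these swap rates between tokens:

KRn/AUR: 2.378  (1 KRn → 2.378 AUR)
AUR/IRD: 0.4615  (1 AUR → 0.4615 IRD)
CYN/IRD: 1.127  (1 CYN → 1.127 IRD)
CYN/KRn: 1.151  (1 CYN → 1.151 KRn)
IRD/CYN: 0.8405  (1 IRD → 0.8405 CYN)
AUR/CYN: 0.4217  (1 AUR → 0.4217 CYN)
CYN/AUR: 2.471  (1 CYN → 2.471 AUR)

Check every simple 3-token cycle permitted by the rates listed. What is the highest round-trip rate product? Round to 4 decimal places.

KRn→AUR→CYN→KRn: 2.378 × 0.4217 × 1.151 = 1.15423
IRD→CYN→AUR→IRD: 0.8405 × 2.471 × 0.4615 = 0.95848
Maximum is KRn→AUR→CYN→KRn at 1.1542; arbitrage exists.

1.1542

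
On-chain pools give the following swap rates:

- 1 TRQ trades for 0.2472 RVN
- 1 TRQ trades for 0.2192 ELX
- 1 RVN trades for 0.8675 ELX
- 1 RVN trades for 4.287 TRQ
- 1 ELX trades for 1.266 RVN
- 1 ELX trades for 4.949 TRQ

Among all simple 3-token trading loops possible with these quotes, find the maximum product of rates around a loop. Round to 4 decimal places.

RVN→TRQ→ELX→RVN: 4.287 × 0.2192 × 1.266 = 1.18967
RVN→ELX→TRQ→RVN: 0.8675 × 4.949 × 0.2472 = 1.06129
Maximum is RVN→TRQ→ELX→RVN at 1.1897; arbitrage exists.

1.1897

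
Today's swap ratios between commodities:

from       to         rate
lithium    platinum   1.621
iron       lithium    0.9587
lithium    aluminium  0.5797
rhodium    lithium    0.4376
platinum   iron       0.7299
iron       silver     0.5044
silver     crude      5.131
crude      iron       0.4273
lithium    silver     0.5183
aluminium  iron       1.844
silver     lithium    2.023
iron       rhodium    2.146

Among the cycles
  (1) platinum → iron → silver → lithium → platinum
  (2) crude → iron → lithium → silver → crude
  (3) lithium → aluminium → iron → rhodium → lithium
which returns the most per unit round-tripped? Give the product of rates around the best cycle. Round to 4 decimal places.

(1) 0.7299 × 0.5044 × 2.023 × 1.621 = 1.20731
(2) 0.4273 × 0.9587 × 0.5183 × 5.131 = 1.08943
(3) 0.5797 × 1.844 × 2.146 × 0.4376 = 1.00386
Highest is cycle (1) at 1.2073 (>1, arbitrage).

1.2073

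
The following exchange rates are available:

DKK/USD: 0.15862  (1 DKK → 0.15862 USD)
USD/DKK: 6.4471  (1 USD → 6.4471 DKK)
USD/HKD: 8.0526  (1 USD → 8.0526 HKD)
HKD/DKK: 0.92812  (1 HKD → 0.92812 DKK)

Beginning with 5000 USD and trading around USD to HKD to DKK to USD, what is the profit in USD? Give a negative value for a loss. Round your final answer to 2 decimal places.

5000 USD × 8.0526 = 40263 HKD
40263 HKD × 0.92812 = 37368.89556 DKK
37368.89556 DKK × 0.15862 = 5927.4542137272 USD
Net change: 5927.4542137272 − 5000 = 927.4542137272 USD

927.45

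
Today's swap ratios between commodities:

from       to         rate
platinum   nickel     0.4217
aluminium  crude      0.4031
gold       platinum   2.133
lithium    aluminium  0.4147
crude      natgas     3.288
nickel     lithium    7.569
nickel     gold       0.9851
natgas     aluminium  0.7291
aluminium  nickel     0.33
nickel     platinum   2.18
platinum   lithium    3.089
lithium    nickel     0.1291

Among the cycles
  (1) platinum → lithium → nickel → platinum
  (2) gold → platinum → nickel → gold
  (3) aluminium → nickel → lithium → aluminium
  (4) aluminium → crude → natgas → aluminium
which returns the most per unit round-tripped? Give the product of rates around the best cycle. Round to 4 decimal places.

1.0358

(1) 3.089 × 0.1291 × 2.18 = 0.86936
(2) 2.133 × 0.4217 × 0.9851 = 0.88608
(3) 0.33 × 7.569 × 0.4147 = 1.03583
(4) 0.4031 × 3.288 × 0.7291 = 0.96634
Highest is cycle (3) at 1.0358 (>1, arbitrage).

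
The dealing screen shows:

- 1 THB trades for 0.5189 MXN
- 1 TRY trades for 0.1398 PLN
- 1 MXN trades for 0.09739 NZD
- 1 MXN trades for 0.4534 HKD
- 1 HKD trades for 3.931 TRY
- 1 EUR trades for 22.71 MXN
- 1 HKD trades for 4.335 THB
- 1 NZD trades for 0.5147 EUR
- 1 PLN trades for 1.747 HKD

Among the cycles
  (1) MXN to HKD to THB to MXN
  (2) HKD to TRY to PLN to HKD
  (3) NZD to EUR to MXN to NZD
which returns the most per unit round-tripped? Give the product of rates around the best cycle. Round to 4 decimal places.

(1) 0.4534 × 4.335 × 0.5189 = 1.01989
(2) 3.931 × 0.1398 × 1.747 = 0.96007
(3) 0.5147 × 22.71 × 0.09739 = 1.13838
Highest is cycle (3) at 1.1384 (>1, arbitrage).

1.1384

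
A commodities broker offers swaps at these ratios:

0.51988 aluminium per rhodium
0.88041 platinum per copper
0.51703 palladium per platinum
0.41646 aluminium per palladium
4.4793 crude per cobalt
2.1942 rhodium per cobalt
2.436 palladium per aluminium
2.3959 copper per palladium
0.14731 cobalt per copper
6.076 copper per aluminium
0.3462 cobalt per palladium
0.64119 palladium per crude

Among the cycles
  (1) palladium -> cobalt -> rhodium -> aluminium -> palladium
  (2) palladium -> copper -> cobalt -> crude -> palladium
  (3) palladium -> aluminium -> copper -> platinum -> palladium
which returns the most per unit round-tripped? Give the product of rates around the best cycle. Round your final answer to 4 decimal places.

1.1518

(1) 0.3462 × 2.1942 × 0.51988 × 2.436 = 0.96202
(2) 2.3959 × 0.14731 × 4.4793 × 0.64119 = 1.01367
(3) 0.41646 × 6.076 × 0.88041 × 0.51703 = 1.15184
Highest is cycle (3) at 1.1518 (>1, arbitrage).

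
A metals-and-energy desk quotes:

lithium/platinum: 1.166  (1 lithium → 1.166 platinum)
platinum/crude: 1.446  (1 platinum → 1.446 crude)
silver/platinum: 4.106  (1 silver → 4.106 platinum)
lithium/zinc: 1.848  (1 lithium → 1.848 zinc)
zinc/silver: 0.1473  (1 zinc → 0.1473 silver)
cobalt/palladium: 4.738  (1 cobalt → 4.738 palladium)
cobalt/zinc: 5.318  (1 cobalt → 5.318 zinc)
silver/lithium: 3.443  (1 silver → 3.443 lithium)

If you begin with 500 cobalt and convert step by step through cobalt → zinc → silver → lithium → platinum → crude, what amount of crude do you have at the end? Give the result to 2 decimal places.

500 cobalt × 5.318 = 2659 zinc
2659 zinc × 0.1473 = 391.6707 silver
391.6707 silver × 3.443 = 1348.5222201 lithium
1348.5222201 lithium × 1.166 = 1572.3769086366 platinum
1572.3769086366 platinum × 1.446 = 2273.6570098885236 crude

2273.66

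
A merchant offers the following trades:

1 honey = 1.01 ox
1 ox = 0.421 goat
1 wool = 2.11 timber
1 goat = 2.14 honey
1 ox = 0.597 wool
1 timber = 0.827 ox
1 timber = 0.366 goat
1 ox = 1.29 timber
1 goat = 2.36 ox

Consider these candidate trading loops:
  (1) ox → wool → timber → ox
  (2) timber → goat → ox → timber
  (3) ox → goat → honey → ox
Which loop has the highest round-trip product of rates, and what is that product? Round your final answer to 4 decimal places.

(1) 0.597 × 2.11 × 0.827 = 1.04175
(2) 0.366 × 2.36 × 1.29 = 1.11425
(3) 0.421 × 2.14 × 1.01 = 0.90995
Highest is cycle (2) at 1.1143 (>1, arbitrage).

1.1143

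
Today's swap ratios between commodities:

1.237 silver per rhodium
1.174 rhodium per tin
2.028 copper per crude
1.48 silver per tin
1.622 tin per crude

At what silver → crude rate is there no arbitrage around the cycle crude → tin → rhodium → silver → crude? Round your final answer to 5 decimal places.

Known legs of the cycle: 1.622 × 1.174 × 1.237 = 2.355530036
For no arbitrage the full-cycle product must be 1, so the missing rate is 1 / 2.355530036 ≈ 0.4245329.

0.42453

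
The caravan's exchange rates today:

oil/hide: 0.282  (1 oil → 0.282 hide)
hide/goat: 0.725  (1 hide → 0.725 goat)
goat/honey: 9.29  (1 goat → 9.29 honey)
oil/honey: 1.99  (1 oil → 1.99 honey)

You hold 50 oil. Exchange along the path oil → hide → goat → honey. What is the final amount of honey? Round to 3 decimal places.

50 oil × 0.282 = 14.1 hide
14.1 hide × 0.725 = 10.2225 goat
10.2225 goat × 9.29 = 94.967025 honey

94.967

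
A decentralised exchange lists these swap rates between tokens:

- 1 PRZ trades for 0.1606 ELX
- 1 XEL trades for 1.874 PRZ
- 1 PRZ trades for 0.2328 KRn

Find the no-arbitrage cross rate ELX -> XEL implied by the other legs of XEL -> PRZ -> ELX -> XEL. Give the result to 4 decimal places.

3.3227

Known legs of the cycle: 1.874 × 0.1606 = 0.3009644
For no arbitrage the full-cycle product must be 1, so the missing rate is 1 / 0.3009644 ≈ 3.322652.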